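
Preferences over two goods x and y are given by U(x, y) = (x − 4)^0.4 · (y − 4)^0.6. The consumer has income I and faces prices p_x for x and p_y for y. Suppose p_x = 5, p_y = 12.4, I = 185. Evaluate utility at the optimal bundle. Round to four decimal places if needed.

Let x' = x−4, y' = y−4. MRS = (2/3)·y'/x' = p_x/p_y.
After buying the subsistence bundle (4, 4), a share 0.4 of the remaining income goes to x: x* = 4 + 0.4·(I − 4p_x − 4p_y)/p_x.
Discretionary income = 185 − 4·5 − 4·12.4 = 115.4; x* = 4 + 0.4·115.4/5 = 13.232; y* = 4 + 0.6·115.4/12.4 = 9.5839.
Utility at the optimum: U(13.232, 9.5839) = 6.8278.

V = 6.8278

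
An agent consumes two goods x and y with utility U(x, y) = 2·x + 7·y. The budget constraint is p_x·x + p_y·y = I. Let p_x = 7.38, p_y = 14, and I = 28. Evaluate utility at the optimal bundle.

V = 14

Numerically: x* = 0, y* = 2.
Utility at the optimum: U(0, 2) = 14.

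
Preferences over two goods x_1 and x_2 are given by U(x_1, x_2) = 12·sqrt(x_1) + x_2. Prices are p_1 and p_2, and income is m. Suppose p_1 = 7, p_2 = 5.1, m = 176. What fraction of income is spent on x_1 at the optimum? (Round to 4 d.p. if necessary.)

share on x_1 = 0.76

MU_x_1 = 6/√x_1, MU_x_2 = 1. Tangency: 6/√x_1 = p_1/p_2.
Solve: √x_1 = 6·p_2/p_1, so x_1*(p_1,p_2) = (6·p_2/p_1)², and x_2* = (m − p_1·x_1*)/p_2.
Plugging in: x_1* = (6·5.1/7)² = 19.1094, x_2* = 8.2812.
Expenditure on x_1: 7·19.1094 = 133.7657; share = 0.76.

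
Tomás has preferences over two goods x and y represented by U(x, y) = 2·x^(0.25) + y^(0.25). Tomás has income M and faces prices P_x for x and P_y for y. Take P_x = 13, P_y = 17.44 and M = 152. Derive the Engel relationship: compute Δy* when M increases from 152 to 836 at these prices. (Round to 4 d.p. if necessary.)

MRS = MU_x/MU_y = 2·(y/x)^(0.75). Set equal to P_x/P_y.
Solve for the ratio: y/x = [(1/2)·P_x/P_y]^(4/3).
Substitute y = (y/x)·x into the budget: x* = M/(P_x + P_y·(y/x)).
Numerically y/x = 0.268219, so x* = 152/(13 + 17.44·0.268219) = 8.5984 and y* = 0.268219·8.5984 = 2.3062.
At M' = 836: y* = 12.6844. Change: 12.6844 − 2.3062 = 10.3781.

Δy* = 10.3781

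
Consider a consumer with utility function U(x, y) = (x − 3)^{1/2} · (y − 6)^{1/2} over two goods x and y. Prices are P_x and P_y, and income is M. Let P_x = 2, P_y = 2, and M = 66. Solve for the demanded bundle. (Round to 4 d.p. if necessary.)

x* = 15, y* = 18

This is Cobb-Douglas in (x−3, y−6): tangency gives 0.5·P_y·(y−6) = 0.5·P_x·(x−3).
After buying the subsistence bundle (3, 6), a share 0.5 of the remaining income goes to x: x* = 3 + 0.5·(M − 3P_x − 6P_y)/P_x.
Discretionary income = 66 − 3·2 − 6·2 = 48; x* = 3 + 0.5·48/2 = 15; y* = 6 + 0.5·48/2 = 18.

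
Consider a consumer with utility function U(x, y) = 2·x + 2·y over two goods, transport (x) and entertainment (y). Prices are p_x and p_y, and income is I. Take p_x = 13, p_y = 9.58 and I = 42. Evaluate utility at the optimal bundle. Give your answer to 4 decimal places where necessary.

V = 8.7683

Perfect substitutes: compare marginal utility per dollar. 2/p_x vs 2/p_y → 0.1538 vs 0.2088.
y gives more utility per dollar, so spend all income on y: y* = I/p_y, x* = 0.
Numerically: x* = 0, y* = 4.3841.
Utility at the optimum: U(0, 4.3841) = 8.7683.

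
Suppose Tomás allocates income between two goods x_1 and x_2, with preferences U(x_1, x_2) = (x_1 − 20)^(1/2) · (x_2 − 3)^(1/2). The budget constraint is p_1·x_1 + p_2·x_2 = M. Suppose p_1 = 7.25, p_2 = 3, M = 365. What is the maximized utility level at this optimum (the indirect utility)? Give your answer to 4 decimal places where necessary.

Let x_1' = x_1−20, x_2' = x_2−3. MRS = x_2'/x_1' = p_1/p_2.
After buying the subsistence bundle (20, 3), a share 0.5 of the remaining income goes to x_1: x_1* = 20 + 0.5·(M − 20p_1 − 3p_2)/p_1.
Discretionary income = 365 − 20·7.25 − 3·3 = 211; x_1* = 20 + 0.5·211/7.25 = 34.5517; x_2* = 3 + 0.5·211/3 = 38.1667.
Utility at the optimum: U(34.5517, 38.1667) = 22.6216.

V = 22.6216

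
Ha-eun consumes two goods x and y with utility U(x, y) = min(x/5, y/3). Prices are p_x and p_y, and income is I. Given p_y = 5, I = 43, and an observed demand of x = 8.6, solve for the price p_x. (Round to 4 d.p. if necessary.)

Leontief preferences: the optimum is at the kink where x/5 = y/3, i.e. y = (3/5)·x.
Budget: p_x·x + p_y·(3/5)·x = I, so (5·p_x + 3·p_y)·x = 5·I.
Demand: x*(p_x,p_y,I) = 5·I/(5·p_x + 3·p_y), y* = 3·I/(5·p_x + 3·p_y).
Set x* = 8.6 in the demand function and solve for p_x: p_x = 2.

p_x = 2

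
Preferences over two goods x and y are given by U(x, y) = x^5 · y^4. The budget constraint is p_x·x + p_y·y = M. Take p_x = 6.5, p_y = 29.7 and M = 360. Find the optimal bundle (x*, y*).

MU_x/MU_y = (5·y)/(4·x); tangency sets this equal to p_x/p_y.
So 5·p_y·y = 4·p_x·x; combined with the budget, a share 5/9 of income goes to x.
Demand: x*(p_x,p_y,M) = 5/9·M/p_x and y* = 4/9·M/p_y.
At p_x=6.5, p_y=29.7, M=360: x* = 5/9·360/6.5 = 30.7692, y* = 5.3872.

x* = 30.7692, y* = 5.3872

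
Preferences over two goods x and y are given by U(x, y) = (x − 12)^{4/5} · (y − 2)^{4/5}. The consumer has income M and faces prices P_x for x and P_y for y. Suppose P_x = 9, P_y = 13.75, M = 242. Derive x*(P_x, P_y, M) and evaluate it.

Substituting into the budget: x* = 12 + 0.5·(M − 12·P_x − 2·P_y)/P_x, and y* = 2 + 0.5·(…)/P_y.
Discretionary income = 242 − 12·9 − 2·13.75 = 106.5; x* = 12 + 0.5·106.5/9 = 17.9167.

x* = 17.9167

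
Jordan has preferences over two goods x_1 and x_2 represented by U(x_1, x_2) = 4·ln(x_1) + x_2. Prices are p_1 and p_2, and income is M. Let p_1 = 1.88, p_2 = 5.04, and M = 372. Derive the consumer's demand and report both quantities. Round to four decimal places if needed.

At the given prices: x_1* = 4·5.04/1.88 = 10.7234, and x_2* = 69.8095.

x_1* = 10.7234, x_2* = 69.8095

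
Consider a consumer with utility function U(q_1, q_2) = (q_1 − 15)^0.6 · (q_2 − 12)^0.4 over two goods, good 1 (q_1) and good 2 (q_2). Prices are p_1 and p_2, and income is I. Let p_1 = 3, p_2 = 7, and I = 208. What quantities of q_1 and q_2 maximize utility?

Substituting into the budget: q_1* = 15 + 0.6·(I − 15·p_1 − 12·p_2)/p_1, and q_2* = 12 + 0.4·(…)/p_2.
Discretionary income = 208 − 15·3 − 12·7 = 79; q_1* = 15 + 0.6·79/3 = 30.8; q_2* = 12 + 0.4·79/7 = 16.5143.

q_1* = 30.8, q_2* = 16.5143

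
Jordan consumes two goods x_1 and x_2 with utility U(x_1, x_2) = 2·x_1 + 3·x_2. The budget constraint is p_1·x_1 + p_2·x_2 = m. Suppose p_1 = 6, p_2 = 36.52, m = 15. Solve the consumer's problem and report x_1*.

Perfect substitutes: compare marginal utility per dollar. 2/p_1 vs 3/p_2 → 0.3333 vs 0.0821.
x_1 gives more utility per dollar, so spend all income on x_1: x_1* = m/p_1, x_2* = 0.
Numerically: x_1* = 2.5, x_2* = 0.

x_1* = 2.5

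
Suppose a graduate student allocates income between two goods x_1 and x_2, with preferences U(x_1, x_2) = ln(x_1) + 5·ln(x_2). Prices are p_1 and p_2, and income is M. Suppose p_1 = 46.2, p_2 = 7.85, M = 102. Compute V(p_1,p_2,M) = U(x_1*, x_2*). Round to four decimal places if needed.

V = 10.9109

MU_x_1/MU_x_2 = (x_2)/(5·x_1); tangency sets this equal to p_1/p_2.
So p_2·x_2 = 5·p_1·x_1; combined with the budget, a share 1/6 of income goes to x_1.
Demand: x_1*(p_1,p_2,M) = 1/6·M/p_1 and x_2* = 5/6·M/p_2.
At p_1=46.2, p_2=7.85, M=102: x_1* = 1/6·102/46.2 = 0.368, x_2* = 10.828.
Utility at the optimum: U(0.368, 10.828) = 10.9109.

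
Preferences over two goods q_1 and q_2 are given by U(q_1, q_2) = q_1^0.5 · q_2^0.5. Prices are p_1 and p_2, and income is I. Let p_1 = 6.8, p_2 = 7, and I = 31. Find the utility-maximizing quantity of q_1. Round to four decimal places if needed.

MU_q_1/MU_q_2 = (0.5·q_2)/(0.5·q_1); tangency sets this equal to p_1/p_2.
So 0.5·p_2·q_2 = 0.5·p_1·q_1; combined with the budget, a share 0.5 of income goes to q_1.
Demand: q_1*(p_1,p_2,I) = 0.5·I/p_1 and q_2* = 0.5·I/p_2.
At p_1=6.8, p_2=7, I=31: q_1* = 0.5·31/6.8 = 2.2794.

q_1* = 2.2794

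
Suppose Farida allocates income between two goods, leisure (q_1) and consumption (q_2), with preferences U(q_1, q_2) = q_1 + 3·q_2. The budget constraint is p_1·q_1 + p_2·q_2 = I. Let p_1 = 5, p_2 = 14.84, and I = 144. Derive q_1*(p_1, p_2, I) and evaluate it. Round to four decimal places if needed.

q_1* = 0

Perfect substitutes: compare marginal utility per dollar. 1/p_1 vs 3/p_2 → 0.2 vs 0.2022.
q_2 gives more utility per dollar, so spend all income on q_2: q_2* = I/p_2, q_1* = 0.
Numerically: q_1* = 0, q_2* = 9.7035.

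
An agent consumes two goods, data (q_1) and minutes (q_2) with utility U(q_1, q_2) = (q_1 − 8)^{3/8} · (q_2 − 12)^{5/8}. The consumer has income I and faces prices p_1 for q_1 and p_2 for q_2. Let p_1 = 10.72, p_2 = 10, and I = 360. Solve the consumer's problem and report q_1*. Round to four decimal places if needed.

q_1* = 13.3955

After buying the subsistence bundle (8, 12), a share 0.375 of the remaining income goes to q_1: q_1* = 8 + 0.375·(I − 8p_1 − 12p_2)/p_1.
Discretionary income = 360 − 8·10.72 − 12·10 = 154.24; q_1* = 8 + 0.375·154.24/10.72 = 13.3955.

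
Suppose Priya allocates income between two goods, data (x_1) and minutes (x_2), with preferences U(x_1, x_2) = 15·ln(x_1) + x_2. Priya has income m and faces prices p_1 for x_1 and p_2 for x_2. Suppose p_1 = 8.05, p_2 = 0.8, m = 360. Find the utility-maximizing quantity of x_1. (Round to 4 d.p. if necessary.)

MU_x_1 = 15/x_1, MU_x_2 = 1. Tangency: 15/x_1 = p_1/p_2.
So x_1*(p_1,p_2) = 15·p_2/p_1, independent of income; and x_2* = (m − 15·p_2)/p_2.
At the given prices: x_1* = 15·0.8/8.05 = 1.4907.

x_1* = 1.4907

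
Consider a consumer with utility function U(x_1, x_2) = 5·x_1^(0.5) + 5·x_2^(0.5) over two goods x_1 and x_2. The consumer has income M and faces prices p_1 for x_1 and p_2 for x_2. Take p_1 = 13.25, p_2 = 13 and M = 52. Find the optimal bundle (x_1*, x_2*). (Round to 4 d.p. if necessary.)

x_1* = 1.9436, x_2* = 2.019

MU_x_1 ∝ 5·x_1^(-0.5), MU_x_2 ∝ 5·x_2^(-0.5), so MRS = (x_2/x_1)^(0.5) = p_1/p_2.
Hence x_2/x_1 = (p_1/p_2)^(1/(0.5)), i.e. raised to the 2 power.
With the ratio pinned down, the budget gives x_1* = M/(p_1 + p_2·(x_2/x_1)) and x_2* = (x_2/x_1)·x_1*.
Numerically x_2/x_1 = 1.038831, so x_1* = 52/(13.25 + 13·1.038831) = 1.9436 and x_2* = 1.038831·1.9436 = 2.019.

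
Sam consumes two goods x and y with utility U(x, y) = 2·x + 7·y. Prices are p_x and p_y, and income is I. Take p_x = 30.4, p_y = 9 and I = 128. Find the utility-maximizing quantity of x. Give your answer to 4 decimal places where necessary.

x* = 0

Linear utility — the consumer picks whichever good has higher MU/price: 2/30.4 = 0.0658 vs 7/9 = 0.7778.
y gives more utility per dollar, so spend all income on y: y* = I/p_y, x* = 0.
Numerically: x* = 0, y* = 14.2222.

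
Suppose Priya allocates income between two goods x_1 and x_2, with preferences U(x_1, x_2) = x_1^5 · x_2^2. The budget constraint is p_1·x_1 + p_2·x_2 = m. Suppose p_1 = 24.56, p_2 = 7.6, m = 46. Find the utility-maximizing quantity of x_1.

The MRS is (5/2)·x_2/x_1. Set MRS = p_1/p_2.
So 5·p_2·x_2 = 2·p_1·x_1; combined with the budget, a share 5/7 of income goes to x_1.
Demand: x_1*(p_1,p_2,m) = 5/7·m/p_1 and x_2* = 2/7·m/p_2.
At p_1=24.56, p_2=7.6, m=46: x_1* = 5/7·46/24.56 = 1.3378.

x_1* = 1.3378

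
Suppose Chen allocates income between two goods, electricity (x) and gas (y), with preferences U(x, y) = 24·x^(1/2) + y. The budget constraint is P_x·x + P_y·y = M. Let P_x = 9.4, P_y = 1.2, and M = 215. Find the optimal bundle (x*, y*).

x* = 2.3468, y* = 160.7837

MU_x = 12/√x, MU_y = 1. Tangency: 12/√x = P_x/P_y.
Thus x* = (12·P_y/P_x)² — independent of M — with the rest of income spent on y.
Plugging in: x* = (12·1.2/9.4)² = 2.3468, y* = 160.7837.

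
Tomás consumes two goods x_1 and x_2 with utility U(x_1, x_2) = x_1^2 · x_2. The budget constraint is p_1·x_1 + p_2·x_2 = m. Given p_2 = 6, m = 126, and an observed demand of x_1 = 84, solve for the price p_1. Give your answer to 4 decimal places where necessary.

MU_x_1/MU_x_2 = (2·x_2)/(x_1); tangency sets this equal to p_1/p_2.
Rearranging, p_2·x_2 = (1/2)·p_1·x_1. Substituting into the budget gives p_1·x_1·(1 + (1/2)) = m.
Demand: x_1*(p_1,p_2,m) = 2/3·m/p_1 and x_2* = 1/3·m/p_2.
Set x_1* = 84 in the demand function and solve for p_1: p_1 = 1.

p_1 = 1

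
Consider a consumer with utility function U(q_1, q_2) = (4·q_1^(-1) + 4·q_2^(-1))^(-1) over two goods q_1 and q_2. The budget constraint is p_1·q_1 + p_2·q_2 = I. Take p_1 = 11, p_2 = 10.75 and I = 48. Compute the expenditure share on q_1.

Substitute q_2 = (q_2/q_1)·q_1 into the budget: q_1* = I/(p_1 + p_2·(q_2/q_1)).
Numerically q_2/q_1 = 1.011561, so q_1* = 48/(11 + 10.75·1.011561) = 2.1944 and q_2* = 1.011561·2.1944 = 2.2197.
Expenditure on q_1: 11·2.1944 = 24.1379; share = 0.5029.

share on q_1 = 0.5029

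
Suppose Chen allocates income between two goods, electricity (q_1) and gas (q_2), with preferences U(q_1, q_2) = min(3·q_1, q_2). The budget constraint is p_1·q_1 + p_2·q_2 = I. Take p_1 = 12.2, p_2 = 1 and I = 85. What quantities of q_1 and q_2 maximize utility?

q_1* = 5.5921, q_2* = 16.7763

Demand: q_1*(p_1,p_2,I) = I/(p_1 + 3·p_2), q_2* = 3·I/(p_1 + 3·p_2).
Here 12.2 + 3·1 = 15.2, giving q_1* = 5.5921 and q_2* = 16.7763.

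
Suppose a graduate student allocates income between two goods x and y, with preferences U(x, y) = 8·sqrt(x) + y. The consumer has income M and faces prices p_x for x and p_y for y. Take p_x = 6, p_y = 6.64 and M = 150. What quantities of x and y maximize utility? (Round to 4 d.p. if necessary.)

Set MRS = p_x/p_y: 4·x^(−1/2) = p_x/p_y.
Thus x* = (4·p_y/p_x)² — independent of M — with the rest of income spent on y.
Plugging in: x* = (4·6.64/6)² = 19.5954, y* = 4.8837.

x* = 19.5954, y* = 4.8837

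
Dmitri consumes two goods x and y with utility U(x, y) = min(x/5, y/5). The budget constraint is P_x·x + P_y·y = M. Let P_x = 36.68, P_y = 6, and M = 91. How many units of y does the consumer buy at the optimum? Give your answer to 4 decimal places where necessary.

Leontief preferences: the optimum is at the kink where x/5 = y/5, i.e. y = x.
Budget: P_x·x + P_y·x = M, so (5·P_x + 5·P_y)·x = 5·M.
Demand: x*(P_x,P_y,M) = 5·M/(5·P_x + 5·P_y), y* = 5·M/(5·P_x + 5·P_y).
Here 5·36.68 + 5·6 = 213.4, giving y* = 2.1321.

y* = 2.1321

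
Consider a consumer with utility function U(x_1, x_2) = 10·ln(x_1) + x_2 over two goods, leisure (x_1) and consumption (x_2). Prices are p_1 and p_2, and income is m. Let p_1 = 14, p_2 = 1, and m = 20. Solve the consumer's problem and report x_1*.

x_1* = 0.7143

MU_x_1 = 10/x_1, MU_x_2 = 1. Tangency: 10/x_1 = p_1/p_2.
So x_1*(p_1,p_2) = 10·p_2/p_1, independent of income; and x_2* = (m − 10·p_2)/p_2.
At the given prices: x_1* = 10·1/14 = 0.7143.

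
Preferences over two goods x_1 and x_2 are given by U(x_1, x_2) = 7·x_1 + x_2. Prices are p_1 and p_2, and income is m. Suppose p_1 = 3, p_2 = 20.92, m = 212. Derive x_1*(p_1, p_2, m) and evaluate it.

x_1* = 70.6667

Perfect substitutes: compare marginal utility per dollar. 7/p_1 vs 1/p_2 → 2.3333 vs 0.0478.
x_1 gives more utility per dollar, so spend all income on x_1: x_1* = m/p_1, x_2* = 0.
Numerically: x_1* = 70.6667, x_2* = 0.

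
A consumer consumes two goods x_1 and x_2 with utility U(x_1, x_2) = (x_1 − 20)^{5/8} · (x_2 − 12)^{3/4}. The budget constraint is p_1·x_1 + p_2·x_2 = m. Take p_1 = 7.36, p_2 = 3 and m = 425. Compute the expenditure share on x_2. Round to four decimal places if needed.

Discretionary income = 425 − 20·7.36 − 12·3 = 241.8; x_1* = 20 + 5/11·241.8/7.36 = 34.9333; x_2* = 12 + 6/11·241.8/3 = 55.9636.
Expenditure on x_2: 3·55.9636 = 167.8909; share = 0.395.

share on x_2 = 0.395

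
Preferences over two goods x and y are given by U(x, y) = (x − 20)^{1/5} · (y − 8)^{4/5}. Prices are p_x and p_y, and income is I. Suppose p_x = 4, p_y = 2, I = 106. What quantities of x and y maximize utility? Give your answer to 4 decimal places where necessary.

This is Cobb-Douglas in (x−20, y−8): tangency gives 0.2·p_y·(y−8) = 0.8·p_x·(x−20).
Substituting into the budget: x* = 20 + 0.2·(I − 20·p_x − 8·p_y)/p_x, and y* = 8 + 0.8·(…)/p_y.
Discretionary income = 106 − 20·4 − 8·2 = 10; x* = 20 + 0.2·10/4 = 20.5; y* = 8 + 0.8·10/2 = 12.

x* = 20.5, y* = 12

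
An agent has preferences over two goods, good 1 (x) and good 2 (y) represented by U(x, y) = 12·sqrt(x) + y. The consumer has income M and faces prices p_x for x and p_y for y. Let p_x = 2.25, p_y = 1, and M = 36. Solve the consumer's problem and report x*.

Set MRS = p_x/p_y: 6·x^(−1/2) = p_x/p_y.
Thus x* = (6·p_y/p_x)² — independent of M — with the rest of income spent on y.
Plugging in: x* = (6·1/2.25)² = 7.1111.

x* = 7.1111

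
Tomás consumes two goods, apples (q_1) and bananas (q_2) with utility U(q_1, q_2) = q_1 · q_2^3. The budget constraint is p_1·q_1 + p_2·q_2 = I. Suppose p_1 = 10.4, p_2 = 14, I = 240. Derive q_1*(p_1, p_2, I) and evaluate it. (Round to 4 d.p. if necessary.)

MU_q_1/MU_q_2 = (q_2)/(3·q_1); tangency sets this equal to p_1/p_2.
So p_2·q_2 = 3·p_1·q_1; combined with the budget, a share 0.25 of income goes to q_1.
Demand: q_1*(p_1,p_2,I) = 0.25·I/p_1 and q_2* = 0.75·I/p_2.
At p_1=10.4, p_2=14, I=240: q_1* = 0.25·240/10.4 = 5.7692.

q_1* = 5.7692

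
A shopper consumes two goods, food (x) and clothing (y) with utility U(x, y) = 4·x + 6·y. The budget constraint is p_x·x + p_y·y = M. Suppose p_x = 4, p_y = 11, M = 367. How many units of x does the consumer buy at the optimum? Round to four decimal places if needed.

Perfect substitutes: compare marginal utility per dollar. 4/p_x vs 6/p_y → 1 vs 0.5455.
x gives more utility per dollar, so spend all income on x: x* = M/p_x, y* = 0.
Numerically: x* = 91.75, y* = 0.

x* = 91.75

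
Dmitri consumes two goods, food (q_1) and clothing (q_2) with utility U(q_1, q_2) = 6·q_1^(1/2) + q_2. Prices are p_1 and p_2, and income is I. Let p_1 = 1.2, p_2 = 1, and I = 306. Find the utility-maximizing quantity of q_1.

q_1* = 6.25

Utility is quasi-linear in q_2; the FOC for q_1 is 3/√q_1 = p_1/p_2.
Solve: √q_1 = 3·p_2/p_1, so q_1*(p_1,p_2) = (3·p_2/p_1)², and q_2* = (I − p_1·q_1*)/p_2.
Plugging in: q_1* = (3·1/1.2)² = 6.25.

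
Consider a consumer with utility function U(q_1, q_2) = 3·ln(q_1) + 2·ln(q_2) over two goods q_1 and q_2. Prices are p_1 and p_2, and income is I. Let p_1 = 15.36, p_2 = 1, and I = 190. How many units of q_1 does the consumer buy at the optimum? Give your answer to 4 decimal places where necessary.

q_1* = 7.4219

The MRS is (3/2)·q_2/q_1. Set MRS = p_1/p_2.
So 3·p_2·q_2 = 2·p_1·q_1; combined with the budget, a share 0.6 of income goes to q_1.
Demand: q_1*(p_1,p_2,I) = 0.6·I/p_1 and q_2* = 0.4·I/p_2.
At p_1=15.36, p_2=1, I=190: q_1* = 0.6·190/15.36 = 7.4219.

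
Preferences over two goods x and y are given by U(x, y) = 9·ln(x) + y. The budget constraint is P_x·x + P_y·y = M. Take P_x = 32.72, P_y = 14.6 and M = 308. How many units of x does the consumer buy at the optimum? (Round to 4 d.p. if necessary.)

MU_x = 9/x, MU_y = 1. Tangency: 9/x = P_x/P_y.
So x*(P_x,P_y) = 9·P_y/P_x, independent of income; and y* = (M − 9·P_y)/P_y.
At the given prices: x* = 9·14.6/32.72 = 4.0159.

x* = 4.0159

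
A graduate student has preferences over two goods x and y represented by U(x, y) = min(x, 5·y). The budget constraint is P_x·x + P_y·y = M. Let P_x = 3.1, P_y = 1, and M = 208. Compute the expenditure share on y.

share on y = 0.0606

With perfect complements, no substitution: consume in ratio x:y = 5:1.
Budget: P_x·x + P_y·(1/5)·x = M, so (5·P_x + P_y)·x = 5·M.
Demand: x*(P_x,P_y,M) = 5·M/(5·P_x + P_y), y* = M/(5·P_x + P_y).
Here 5·3.1 + 1 = 16.5, giving x* = 63.0303 and y* = 12.6061.
Expenditure on y: 1·12.6061 = 12.6061; share = 0.0606.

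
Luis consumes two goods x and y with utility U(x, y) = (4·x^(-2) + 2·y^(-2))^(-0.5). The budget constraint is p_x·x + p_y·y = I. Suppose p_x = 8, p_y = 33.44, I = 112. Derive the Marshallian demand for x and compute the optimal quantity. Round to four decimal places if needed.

From the CES first-order condition, 2·(y/x)^(3) = p_x/p_y.
Hence y/x = ((1/2)·p_x/p_y)^(1/(3)), i.e. raised to the 1/3 power.
With the ratio pinned down, the budget gives x* = I/(p_x + p_y·(y/x)) and y* = (y/x)·x*.
Numerically y/x = 0.492717, so x* = 112/(8 + 33.44·0.492717) = 4.5758.

x* = 4.5758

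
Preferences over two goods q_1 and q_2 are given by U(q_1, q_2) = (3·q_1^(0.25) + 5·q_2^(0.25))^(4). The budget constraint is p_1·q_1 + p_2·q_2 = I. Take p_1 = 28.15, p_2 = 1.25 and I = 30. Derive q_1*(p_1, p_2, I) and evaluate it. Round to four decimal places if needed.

From the CES first-order condition, (3/5)·(q_2/q_1)^(0.75) = p_1/p_2.
Hence q_2/q_1 = ((5/3)·p_1/p_2)^(1/(0.75)), i.e. raised to the 4/3 power.
With the ratio pinned down, the budget gives q_1* = I/(p_1 + p_2·(q_2/q_1)) and q_2* = (q_2/q_1)·q_1*.
Numerically q_2/q_1 = 125.667463, so q_1* = 30/(28.15 + 1.25·125.667463) = 0.162.

q_1* = 0.162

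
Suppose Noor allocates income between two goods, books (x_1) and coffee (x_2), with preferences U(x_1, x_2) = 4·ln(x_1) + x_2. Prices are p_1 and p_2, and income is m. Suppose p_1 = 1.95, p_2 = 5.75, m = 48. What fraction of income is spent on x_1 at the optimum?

MU_x_1 = 4/x_1, MU_x_2 = 1. Tangency: 4/x_1 = p_1/p_2.
So x_1*(p_1,p_2) = 4·p_2/p_1, independent of income; and x_2* = (m − 4·p_2)/p_2.
At the given prices: x_1* = 4·5.75/1.95 = 11.7949, and x_2* = 4.3478.
Expenditure on x_1: 1.95·11.7949 = 23; share = 0.4792.

share on x_1 = 0.4792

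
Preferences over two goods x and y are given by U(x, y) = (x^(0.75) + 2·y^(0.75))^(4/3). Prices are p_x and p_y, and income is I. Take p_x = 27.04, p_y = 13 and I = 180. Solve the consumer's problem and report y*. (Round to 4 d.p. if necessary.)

y* = 13.7507

MU_x ∝ x^(-0.25), MU_y ∝ 2·y^(-0.25), so MRS = (1/2)·(y/x)^(0.25) = p_x/p_y.
Hence y/x = (2·p_x/p_y)^(1/(0.25)), i.e. raised to the 4 power.
Substitute y = (y/x)·x into the budget: x* = I/(p_x + p_y·(y/x)).
Numerically y/x = 299.483791, so x* = 180/(27.04 + 13·299.483791) = 0.0459 and y* = 299.483791·0.0459 = 13.7507.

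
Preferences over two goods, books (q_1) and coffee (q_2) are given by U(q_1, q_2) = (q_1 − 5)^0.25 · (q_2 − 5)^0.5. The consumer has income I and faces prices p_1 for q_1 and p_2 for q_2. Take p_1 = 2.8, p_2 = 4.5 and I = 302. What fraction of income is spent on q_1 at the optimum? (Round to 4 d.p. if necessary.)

share on q_1 = 0.3394

Let q_1' = q_1−5, q_2' = q_2−5. MRS = (1/2)·q_2'/q_1' = p_1/p_2.
Substituting into the budget: q_1* = 5 + 1/3·(I − 5·p_1 − 5·p_2)/p_1, and q_2* = 5 + 2/3·(…)/p_2.
Discretionary income = 302 − 5·2.8 − 5·4.5 = 265.5; q_1* = 5 + 1/3·265.5/2.8 = 36.6071; q_2* = 5 + 2/3·265.5/4.5 = 44.3333.
Expenditure on q_1: 2.8·36.6071 = 102.5; share = 0.3394.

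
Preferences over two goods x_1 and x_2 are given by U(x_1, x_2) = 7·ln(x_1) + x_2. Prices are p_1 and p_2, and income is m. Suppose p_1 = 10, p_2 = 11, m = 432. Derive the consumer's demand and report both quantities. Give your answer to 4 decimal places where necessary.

x_1* = 7.7, x_2* = 32.2727

MU_x_1 = 7/x_1, MU_x_2 = 1. Tangency: 7/x_1 = p_1/p_2.
So x_1*(p_1,p_2) = 7·p_2/p_1, independent of income; and x_2* = (m − 7·p_2)/p_2.
At the given prices: x_1* = 7·11/10 = 7.7, and x_2* = 32.2727.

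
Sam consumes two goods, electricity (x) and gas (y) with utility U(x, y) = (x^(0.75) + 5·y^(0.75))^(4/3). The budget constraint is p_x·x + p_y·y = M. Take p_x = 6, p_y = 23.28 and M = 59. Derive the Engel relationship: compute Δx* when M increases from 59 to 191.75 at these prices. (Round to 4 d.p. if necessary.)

Δx* = 1.891

Substitute y = (y/x)·x into the budget: x* = M/(p_x + p_y·(y/x)).
Numerically y/x = 2.757739, so x* = 59/(6 + 23.28·2.757739) = 0.8405.
At M' = 191.75: x* = 2.7315. Change: 2.7315 − 0.8405 = 1.891.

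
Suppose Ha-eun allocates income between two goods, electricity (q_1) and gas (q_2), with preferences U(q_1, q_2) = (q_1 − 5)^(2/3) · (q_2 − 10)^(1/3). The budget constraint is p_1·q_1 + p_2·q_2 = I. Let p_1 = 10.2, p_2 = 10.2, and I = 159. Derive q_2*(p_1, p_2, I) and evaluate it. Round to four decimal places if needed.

Let q_1' = q_1−5, q_2' = q_2−10. MRS = 2·q_2'/q_1' = p_1/p_2.
Substituting into the budget: q_1* = 5 + 2/3·(I − 5·p_1 − 10·p_2)/p_1, and q_2* = 10 + 1/3·(…)/p_2.
Discretionary income = 159 − 5·10.2 − 10·10.2 = 6; q_2* = 10 + 1/3·6/10.2 = 10.1961.

q_2* = 10.1961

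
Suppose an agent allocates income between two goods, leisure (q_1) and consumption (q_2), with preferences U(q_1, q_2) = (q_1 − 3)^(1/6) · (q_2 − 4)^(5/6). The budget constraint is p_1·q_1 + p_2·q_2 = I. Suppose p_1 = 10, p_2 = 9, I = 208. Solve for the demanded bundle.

q_1* = 5.3667, q_2* = 17.1481

Let q_1' = q_1−3, q_2' = q_2−4. MRS = (1/5)·q_2'/q_1' = p_1/p_2.
After buying the subsistence bundle (3, 4), a share 1/6 of the remaining income goes to q_1: q_1* = 3 + 1/6·(I − 3p_1 − 4p_2)/p_1.
Discretionary income = 208 − 3·10 − 4·9 = 142; q_1* = 3 + 1/6·142/10 = 5.3667; q_2* = 4 + 5/6·142/9 = 17.1481.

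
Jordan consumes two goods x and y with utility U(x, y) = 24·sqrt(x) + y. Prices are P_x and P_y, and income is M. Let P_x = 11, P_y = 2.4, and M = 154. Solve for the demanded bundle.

x* = 6.8549, y* = 32.7485

Set MRS = P_x/P_y: 12·x^(−1/2) = P_x/P_y.
Solve: √x = 12·P_y/P_x, so x*(P_x,P_y) = (12·P_y/P_x)², and y* = (M − P_x·x*)/P_y.
Plugging in: x* = (12·2.4/11)² = 6.8549, y* = 32.7485.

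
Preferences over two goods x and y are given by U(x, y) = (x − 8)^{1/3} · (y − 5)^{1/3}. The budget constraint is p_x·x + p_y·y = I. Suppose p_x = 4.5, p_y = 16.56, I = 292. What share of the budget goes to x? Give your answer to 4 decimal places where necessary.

share on x = 0.4199

Discretionary income = 292 − 8·4.5 − 5·16.56 = 173.2; x* = 8 + 0.5·173.2/4.5 = 27.2444; y* = 5 + 0.5·173.2/16.56 = 10.2295.
Expenditure on x: 4.5·27.2444 = 122.6; share = 0.4199.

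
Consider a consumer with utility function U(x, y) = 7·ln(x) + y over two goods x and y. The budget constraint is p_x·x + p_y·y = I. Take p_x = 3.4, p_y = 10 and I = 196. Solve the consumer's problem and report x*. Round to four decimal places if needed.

So x*(p_x,p_y) = 7·p_y/p_x, independent of income; and y* = (I − 7·p_y)/p_y.
At the given prices: x* = 7·10/3.4 = 20.5882.

x* = 20.5882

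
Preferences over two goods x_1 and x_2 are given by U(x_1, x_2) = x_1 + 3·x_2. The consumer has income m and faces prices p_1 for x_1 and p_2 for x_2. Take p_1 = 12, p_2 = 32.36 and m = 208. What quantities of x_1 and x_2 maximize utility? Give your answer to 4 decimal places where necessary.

x_2 gives more utility per dollar, so spend all income on x_2: x_2* = m/p_2, x_1* = 0.
Numerically: x_1* = 0, x_2* = 6.4277.

x_1* = 0, x_2* = 6.4277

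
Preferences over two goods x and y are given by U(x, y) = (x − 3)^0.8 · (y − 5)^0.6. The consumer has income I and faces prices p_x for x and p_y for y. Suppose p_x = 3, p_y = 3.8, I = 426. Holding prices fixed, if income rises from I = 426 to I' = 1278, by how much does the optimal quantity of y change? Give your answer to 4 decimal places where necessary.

Δy* = 96.0902

Let x' = x−3, y' = y−5. MRS = (4/3)·y'/x' = p_x/p_y.
Substituting into the budget: x* = 3 + 4/7·(I − 3·p_x − 5·p_y)/p_x, and y* = 5 + 3/7·(…)/p_y.
Discretionary income = 426 − 3·3 − 5·3.8 = 398; y* = 5 + 3/7·398/3.8 = 49.8872.
At I' = 1278: y* = 145.9774. Change: 145.9774 − 49.8872 = 96.0902.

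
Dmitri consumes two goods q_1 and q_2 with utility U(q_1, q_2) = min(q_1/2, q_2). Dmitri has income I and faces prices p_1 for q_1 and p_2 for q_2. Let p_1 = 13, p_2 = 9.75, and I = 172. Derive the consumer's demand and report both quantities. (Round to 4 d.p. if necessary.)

q_1* = 9.6224, q_2* = 4.8112

Leontief preferences: the optimum is at the kink where q_1/2 = q_2/1, i.e. q_2 = (1/2)·q_1.
Budget: p_1·q_1 + p_2·(1/2)·q_1 = I, so (2·p_1 + p_2)·q_1 = 2·I.
Demand: q_1*(p_1,p_2,I) = 2·I/(2·p_1 + p_2), q_2* = I/(2·p_1 + p_2).
Here 2·13 + 9.75 = 35.75, giving q_1* = 9.6224 and q_2* = 4.8112.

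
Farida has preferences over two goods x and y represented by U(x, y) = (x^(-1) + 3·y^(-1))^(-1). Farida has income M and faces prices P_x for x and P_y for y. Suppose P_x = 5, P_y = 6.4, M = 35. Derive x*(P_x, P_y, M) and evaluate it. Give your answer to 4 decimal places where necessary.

x* = 2.3652

MRS = MU_x/MU_y = (1/3)·(y/x)^(2). Set equal to P_x/P_y.
Hence y/x = (3·P_x/P_y)^(1/(2)), i.e. raised to the 0.5 power.
With the ratio pinned down, the budget gives x* = M/(P_x + P_y·(y/x)) and y* = (y/x)·x*.
Numerically y/x = 1.530931, so x* = 35/(5 + 6.4·1.530931) = 2.3652.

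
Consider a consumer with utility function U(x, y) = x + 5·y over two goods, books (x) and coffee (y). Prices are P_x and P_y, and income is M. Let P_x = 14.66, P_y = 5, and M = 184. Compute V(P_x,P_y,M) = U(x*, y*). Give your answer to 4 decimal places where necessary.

Linear utility — the consumer picks whichever good has higher MU/price: 1/14.66 = 0.0682 vs 5/5 = 1.
y gives more utility per dollar, so spend all income on y: y* = M/P_y, x* = 0.
Numerically: x* = 0, y* = 36.8.
Utility at the optimum: U(0, 36.8) = 184.

V = 184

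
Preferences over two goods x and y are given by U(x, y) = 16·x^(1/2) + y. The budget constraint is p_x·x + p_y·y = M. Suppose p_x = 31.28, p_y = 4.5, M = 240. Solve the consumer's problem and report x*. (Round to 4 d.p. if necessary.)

x* = 1.3246

Solve: √x = 8·p_y/p_x, so x*(p_x,p_y) = (8·p_y/p_x)², and y* = (M − p_x·x*)/p_y.
Plugging in: x* = (8·4.5/31.28)² = 1.3246.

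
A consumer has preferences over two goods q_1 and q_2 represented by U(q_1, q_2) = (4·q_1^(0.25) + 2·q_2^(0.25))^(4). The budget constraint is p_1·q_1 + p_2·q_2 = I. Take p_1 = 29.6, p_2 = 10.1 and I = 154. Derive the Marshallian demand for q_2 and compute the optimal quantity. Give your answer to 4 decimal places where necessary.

MU_q_1 ∝ 4·q_1^(-0.75), MU_q_2 ∝ 2·q_2^(-0.75), so MRS = 2·(q_2/q_1)^(0.75) = p_1/p_2.
Hence q_2/q_1 = ((1/2)·p_1/p_2)^(1/(0.75)), i.e. raised to the 4/3 power.
Substitute q_2 = (q_2/q_1)·q_1 into the budget: q_1* = I/(p_1 + p_2·(q_2/q_1)).
Numerically q_2/q_1 = 1.664385, so q_1* = 154/(29.6 + 10.1·1.664385) = 3.3182 and q_2* = 1.664385·3.3182 = 5.5228.

q_2* = 5.5228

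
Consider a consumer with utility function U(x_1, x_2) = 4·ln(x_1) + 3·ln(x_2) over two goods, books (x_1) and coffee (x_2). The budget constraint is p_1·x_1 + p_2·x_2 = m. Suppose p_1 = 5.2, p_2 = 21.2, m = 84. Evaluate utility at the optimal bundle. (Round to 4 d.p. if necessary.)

V = 10.4787

Demand: x_1*(p_1,p_2,m) = 4/7·m/p_1 and x_2* = 3/7·m/p_2.
At p_1=5.2, p_2=21.2, m=84: x_1* = 4/7·84/5.2 = 9.2308, x_2* = 1.6981.
Utility at the optimum: U(9.2308, 1.6981) = 10.4787.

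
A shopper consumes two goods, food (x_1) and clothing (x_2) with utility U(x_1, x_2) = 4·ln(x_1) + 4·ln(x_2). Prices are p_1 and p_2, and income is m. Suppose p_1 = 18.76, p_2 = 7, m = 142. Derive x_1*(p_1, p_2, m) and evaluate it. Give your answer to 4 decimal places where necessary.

Tangency: MRS = x_2/x_1 = p_1/p_2.
So 4·p_2·x_2 = 4·p_1·x_1; combined with the budget, a share 0.5 of income goes to x_1.
Demand: x_1*(p_1,p_2,m) = 0.5·m/p_1 and x_2* = 0.5·m/p_2.
At p_1=18.76, p_2=7, m=142: x_1* = 0.5·142/18.76 = 3.7846.

x_1* = 3.7846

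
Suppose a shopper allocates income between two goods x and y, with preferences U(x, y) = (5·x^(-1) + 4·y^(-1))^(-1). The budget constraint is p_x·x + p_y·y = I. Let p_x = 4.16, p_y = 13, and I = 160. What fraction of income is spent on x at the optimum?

share on x = 0.3874

MU_x ∝ 5·x^(-2), MU_y ∝ 4·y^(-2), so MRS = (5/4)·(y/x)^(2) = p_x/p_y.
Hence y/x = ((4/5)·p_x/p_y)^(1/(2)), i.e. raised to the 0.5 power.
Substitute y = (y/x)·x into the budget: x* = I/(p_x + p_y·(y/x)).
Numerically y/x = 0.505964, so x* = 160/(4.16 + 13·0.505964) = 14.901 and y* = 0.505964·14.901 = 7.5394.
Expenditure on x: 4.16·14.901 = 61.9881; share = 0.3874.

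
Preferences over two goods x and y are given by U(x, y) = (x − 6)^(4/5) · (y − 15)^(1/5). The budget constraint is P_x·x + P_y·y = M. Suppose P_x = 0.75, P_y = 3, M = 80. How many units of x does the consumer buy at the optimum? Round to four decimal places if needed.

x* = 38.5333

MRS = 4·(y−15)/(x−6). Tangency with P_x/P_y gives y−15 = (1/4)·(P_x/P_y)·(x−6).
After buying the subsistence bundle (6, 15), a share 0.8 of the remaining income goes to x: x* = 6 + 0.8·(M − 6P_x − 15P_y)/P_x.
Discretionary income = 80 − 6·0.75 − 15·3 = 30.5; x* = 6 + 0.8·30.5/0.75 = 38.5333.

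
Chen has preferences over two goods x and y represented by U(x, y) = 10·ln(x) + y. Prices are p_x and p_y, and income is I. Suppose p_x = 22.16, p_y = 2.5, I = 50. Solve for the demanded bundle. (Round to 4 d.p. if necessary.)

x* = 1.1282, y* = 10

Set MRS = p_x/p_y: (10/x)/1 = p_x/p_y.
So x*(p_x,p_y) = 10·p_y/p_x, independent of income; and y* = (I − 10·p_y)/p_y.
At the given prices: x* = 10·2.5/22.16 = 1.1282, and y* = 10.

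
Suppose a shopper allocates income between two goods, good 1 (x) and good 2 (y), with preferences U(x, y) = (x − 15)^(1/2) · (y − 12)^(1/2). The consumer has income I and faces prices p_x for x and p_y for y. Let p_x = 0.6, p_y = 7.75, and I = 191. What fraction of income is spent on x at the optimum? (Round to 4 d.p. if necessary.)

Discretionary income = 191 − 15·0.6 − 12·7.75 = 89; x* = 15 + 0.5·89/0.6 = 89.1667; y* = 12 + 0.5·89/7.75 = 17.7419.
Expenditure on x: 0.6·89.1667 = 53.5; share = 0.2801.

share on x = 0.2801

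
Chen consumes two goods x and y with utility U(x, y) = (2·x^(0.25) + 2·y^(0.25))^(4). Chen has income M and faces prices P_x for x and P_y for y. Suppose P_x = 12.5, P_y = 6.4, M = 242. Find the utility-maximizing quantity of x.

MU_x ∝ 2·x^(-0.75), MU_y ∝ 2·y^(-0.75), so MRS = (y/x)^(0.75) = P_x/P_y.
Hence y/x = (P_x/P_y)^(1/(0.75)), i.e. raised to the 4/3 power.
Substitute y = (y/x)·x into the budget: x* = M/(P_x + P_y·(y/x)).
Numerically y/x = 2.441406, so x* = 242/(12.5 + 6.4·2.441406) = 8.6044.

x* = 8.6044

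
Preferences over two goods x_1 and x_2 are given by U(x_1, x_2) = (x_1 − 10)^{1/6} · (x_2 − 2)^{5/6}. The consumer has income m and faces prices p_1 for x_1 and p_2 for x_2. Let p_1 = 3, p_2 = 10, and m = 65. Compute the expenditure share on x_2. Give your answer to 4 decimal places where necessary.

share on x_2 = 0.5

Let x_1' = x_1−10, x_2' = x_2−2. MRS = (1/5)·x_2'/x_1' = p_1/p_2.
After buying the subsistence bundle (10, 2), a share 1/6 of the remaining income goes to x_1: x_1* = 10 + 1/6·(m − 10p_1 − 2p_2)/p_1.
Discretionary income = 65 − 10·3 − 2·10 = 15; x_1* = 10 + 1/6·15/3 = 10.8333; x_2* = 2 + 5/6·15/10 = 3.25.
Expenditure on x_2: 10·3.25 = 32.5; share = 0.5.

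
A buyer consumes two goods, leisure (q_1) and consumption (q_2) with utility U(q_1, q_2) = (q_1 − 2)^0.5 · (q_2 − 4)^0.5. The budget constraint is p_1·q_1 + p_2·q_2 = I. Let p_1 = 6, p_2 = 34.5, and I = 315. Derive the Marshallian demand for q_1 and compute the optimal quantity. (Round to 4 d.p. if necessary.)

q_1* = 15.75

This is Cobb-Douglas in (q_1−2, q_2−4): tangency gives 0.5·p_2·(q_2−4) = 0.5·p_1·(q_1−2).
Substituting into the budget: q_1* = 2 + 0.5·(I − 2·p_1 − 4·p_2)/p_1, and q_2* = 4 + 0.5·(…)/p_2.
Discretionary income = 315 − 2·6 − 4·34.5 = 165; q_1* = 2 + 0.5·165/6 = 15.75.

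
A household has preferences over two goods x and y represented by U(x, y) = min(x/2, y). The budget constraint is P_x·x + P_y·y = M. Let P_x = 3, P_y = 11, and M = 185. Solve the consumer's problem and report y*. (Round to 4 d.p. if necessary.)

y* = 10.8824

With perfect complements, no substitution: consume in ratio x:y = 2:1.
Budget: P_x·x + P_y·(1/2)·x = M, so (2·P_x + P_y)·x = 2·M.
Demand: x*(P_x,P_y,M) = 2·M/(2·P_x + P_y), y* = M/(2·P_x + P_y).
Here 2·3 + 11 = 17, giving y* = 10.8824.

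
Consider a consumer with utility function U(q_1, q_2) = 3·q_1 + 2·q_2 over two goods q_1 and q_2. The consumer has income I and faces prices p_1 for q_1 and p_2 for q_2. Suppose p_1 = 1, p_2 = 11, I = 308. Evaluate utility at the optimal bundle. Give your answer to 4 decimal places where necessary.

Perfect substitutes: compare marginal utility per dollar. 3/p_1 vs 2/p_2 → 3 vs 0.1818.
q_1 gives more utility per dollar, so spend all income on q_1: q_1* = I/p_1, q_2* = 0.
Numerically: q_1* = 308, q_2* = 0.
Utility at the optimum: U(308, 0) = 924.

V = 924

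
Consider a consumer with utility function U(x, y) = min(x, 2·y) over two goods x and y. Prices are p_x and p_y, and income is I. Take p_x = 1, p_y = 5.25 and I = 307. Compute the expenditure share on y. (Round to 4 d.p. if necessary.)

Here 2·1 + 5.25 = 7.25, giving x* = 84.6897 and y* = 42.3448.
Expenditure on y: 5.25·42.3448 = 222.3103; share = 0.7241.

share on y = 0.7241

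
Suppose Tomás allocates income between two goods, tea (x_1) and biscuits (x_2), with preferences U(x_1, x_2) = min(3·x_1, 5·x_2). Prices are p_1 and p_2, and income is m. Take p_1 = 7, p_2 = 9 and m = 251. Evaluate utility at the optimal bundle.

With perfect complements, no substitution: consume in ratio x_1:x_2 = 5:3.
Budget: p_1·x_1 + p_2·(3/5)·x_1 = m, so (5·p_1 + 3·p_2)·x_1 = 5·m.
Demand: x_1*(p_1,p_2,m) = 5·m/(5·p_1 + 3·p_2), x_2* = 3·m/(5·p_1 + 3·p_2).
Here 5·7 + 3·9 = 62, giving x_1* = 20.2419 and x_2* = 12.1452.
Utility at the optimum: U(20.2419, 12.1452) = 60.7258.

V = 60.7258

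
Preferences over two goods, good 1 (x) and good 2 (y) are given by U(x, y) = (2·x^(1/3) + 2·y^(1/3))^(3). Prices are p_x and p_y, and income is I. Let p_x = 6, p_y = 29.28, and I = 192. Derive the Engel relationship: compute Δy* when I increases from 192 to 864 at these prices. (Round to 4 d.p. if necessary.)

From the CES first-order condition, (y/x)^(2/3) = p_x/p_y.
Solve for the ratio: y/x = [p_x/p_y]^(1.5).
Substitute y = (y/x)·x into the budget: x* = I/(p_x + p_y·(y/x)).
Numerically y/x = 0.092762, so x* = 192/(6 + 29.28·0.092762) = 22.0283 and y* = 0.092762·22.0283 = 2.0434.
At I' = 864: y* = 9.1952. Change: 9.1952 − 2.0434 = 7.1519.

Δy* = 7.1519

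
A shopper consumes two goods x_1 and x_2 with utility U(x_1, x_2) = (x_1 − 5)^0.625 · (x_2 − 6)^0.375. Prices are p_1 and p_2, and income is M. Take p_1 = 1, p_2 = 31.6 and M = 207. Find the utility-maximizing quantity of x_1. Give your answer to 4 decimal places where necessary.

x_1* = 12.75

MRS = (5/3)·(x_2−6)/(x_1−5). Tangency with p_1/p_2 gives x_2−6 = (3/5)·(p_1/p_2)·(x_1−5).
Substituting into the budget: x_1* = 5 + 0.625·(M − 5·p_1 − 6·p_2)/p_1, and x_2* = 6 + 0.375·(…)/p_2.
Discretionary income = 207 − 5·1 − 6·31.6 = 12.4; x_1* = 5 + 0.625·12.4/1 = 12.75.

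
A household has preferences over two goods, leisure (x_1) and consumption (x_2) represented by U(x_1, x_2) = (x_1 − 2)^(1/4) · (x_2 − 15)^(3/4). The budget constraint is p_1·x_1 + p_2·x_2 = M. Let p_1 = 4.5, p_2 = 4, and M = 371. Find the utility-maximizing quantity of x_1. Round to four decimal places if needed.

x_1* = 18.7778

MRS = (1/3)·(x_2−15)/(x_1−2). Tangency with p_1/p_2 gives x_2−15 = 3·(p_1/p_2)·(x_1−2).
Substituting into the budget: x_1* = 2 + 0.25·(M − 2·p_1 − 15·p_2)/p_1, and x_2* = 15 + 0.75·(…)/p_2.
Discretionary income = 371 − 2·4.5 − 15·4 = 302; x_1* = 2 + 0.25·302/4.5 = 18.7778.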